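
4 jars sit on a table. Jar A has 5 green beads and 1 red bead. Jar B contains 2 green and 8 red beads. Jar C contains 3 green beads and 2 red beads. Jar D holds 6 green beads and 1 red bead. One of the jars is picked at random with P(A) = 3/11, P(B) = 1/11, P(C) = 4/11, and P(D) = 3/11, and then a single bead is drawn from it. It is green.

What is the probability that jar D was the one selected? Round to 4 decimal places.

Under each hypothesis, the probability of this draw is: P(data | jar A) = (5/6) = 5/6; P(data | jar B) = (2/10) = 1/5; P(data | jar C) = (3/5) = 3/5; P(data | jar D) = (6/7) = 6/7.
The prior-weighted likelihoods are 3/11 · 5/6 = 5/22, 1/11 · 1/5 = 1/55, 4/11 · 3/5 = 12/55, 3/11 · 6/7 = 18/77; summing to 537/770.
So P(jar D | data) = (18/77) / (537/770) = 60/179.

0.3352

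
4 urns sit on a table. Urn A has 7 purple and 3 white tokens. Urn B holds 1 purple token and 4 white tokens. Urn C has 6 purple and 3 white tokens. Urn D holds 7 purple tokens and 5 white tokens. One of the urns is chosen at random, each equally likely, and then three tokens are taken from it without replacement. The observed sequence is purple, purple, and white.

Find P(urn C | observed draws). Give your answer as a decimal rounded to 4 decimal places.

Compute the likelihood of the observed sequence for each case: P(data | urn A) = (7/10)(6/9)(3/8) = 0.175; P(data | urn B) = (1/5)(0/4) = 0; P(data | urn C) = (6/9)(5/8)(3/7) = 0.17857; P(data | urn D) = (7/12)(6/11)(5/10) = 0.15909.
Multiplying each by its prior: 1/4 · 0.175 = 0.04375, 1/4 · 0 = 0, 1/4 · 0.17857 = 0.044643, 1/4 · 0.15909 = 0.039773; these sum to 0.12817.
So P(urn C | data) = (0.044643) / (0.12817) = 0.34832.

0.3483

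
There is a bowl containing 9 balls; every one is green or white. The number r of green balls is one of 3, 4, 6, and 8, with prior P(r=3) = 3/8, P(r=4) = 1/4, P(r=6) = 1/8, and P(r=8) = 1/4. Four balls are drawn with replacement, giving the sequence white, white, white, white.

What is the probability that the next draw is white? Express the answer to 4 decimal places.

0.6347

The likelihood of the observed sequence under each hypothesis: P(data | r = 3) = (6/9)(6/9)(6/9)(6/9) = 0.19753; P(data | r = 4) = (5/9)(5/9)(5/9)(5/9) = 0.09526; P(data | r = 6) = (3/9)(3/9)(3/9)(3/9) = 0.012346; P(data | r = 8) = (1/9)(1/9)(1/9)(1/9) = 0.00015242.
The prior-weighted likelihoods are 3/8 · 0.19753 = 0.074074, 1/4 · 0.09526 = 0.023815, 1/8 · 0.012346 = 0.0015432, 1/4 · 0.00015242 = 3.8104e-05; summing to 0.09947.
Dividing through by the total gives posterior P(r = 3 | data) = 0.74468, P(r = 4 | data) = 0.23942, P(r = 6 | data) = 0.015514, P(r = 8 | data) = 0.00038307.
Averaging over the posterior, P(white next | data) = (2/3)(0.74468) + (5/9)(0.23942) + (1/3)(0.015514) + (1/9)(0.00038307) = 0.63468.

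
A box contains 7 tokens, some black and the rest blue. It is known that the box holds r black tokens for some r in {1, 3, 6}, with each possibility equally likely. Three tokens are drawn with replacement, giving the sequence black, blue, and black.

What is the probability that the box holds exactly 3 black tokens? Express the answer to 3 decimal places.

The likelihood of the observed sequence under each hypothesis: P(data | r = 1) = (1/7)(6/7)(1/7) = 6/343; P(data | r = 3) = (3/7)(4/7)(3/7) = 36/343; P(data | r = 6) = (6/7)(1/7)(6/7) = 36/343.
Multiplying each by its prior: 1/3 · 6/343 = 2/343, 1/3 · 36/343 = 12/343, 1/3 · 36/343 = 12/343; with total 26/343.
So P(r = 3 | data) = (12/343) / (26/343) = 6/13.

0.462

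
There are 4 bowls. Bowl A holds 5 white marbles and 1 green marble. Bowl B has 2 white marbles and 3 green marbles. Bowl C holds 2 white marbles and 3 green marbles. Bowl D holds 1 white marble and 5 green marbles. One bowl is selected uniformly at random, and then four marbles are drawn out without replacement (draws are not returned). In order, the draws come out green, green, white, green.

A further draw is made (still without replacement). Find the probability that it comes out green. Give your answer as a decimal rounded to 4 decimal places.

The likelihood of the observed sequence under each hypothesis: P(data | bowl A) = (1/6)(0/5) = 0; P(data | bowl B) = (3/5)(2/4)(2/3)(1/2) = 1/10; P(data | bowl C) = (3/5)(2/4)(2/3)(1/2) = 1/10; P(data | bowl D) = (5/6)(4/5)(1/4)(3/3) = 1/6.
The prior-weighted likelihoods are 1/4 · 0 = 0, 1/4 · 1/10 = 1/40, 1/4 · 1/10 = 1/40, 1/4 · 1/6 = 1/24; with total 11/120.
Dividing through by the total gives posterior P(bowl A | data) = 0, P(bowl B | data) = 3/11, P(bowl C | data) = 3/11, P(bowl D | data) = 5/11.
So P(green next | data) = Σ P(green next | H) P(H | data) = (0)(3/11) + (0)(3/11) + (1)(5/11) = 5/11.

0.4545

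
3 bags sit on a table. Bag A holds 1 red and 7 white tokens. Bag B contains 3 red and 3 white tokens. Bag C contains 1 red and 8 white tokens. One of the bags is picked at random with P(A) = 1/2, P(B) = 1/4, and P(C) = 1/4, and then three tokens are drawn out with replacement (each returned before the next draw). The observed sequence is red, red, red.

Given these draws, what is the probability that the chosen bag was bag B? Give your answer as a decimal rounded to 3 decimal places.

For each hypothesis, P(data | H) works out to: P(data | bag A) = (1/8)(1/8)(1/8) = 0.0019531; P(data | bag B) = (3/6)(3/6)(3/6) = 0.125; P(data | bag C) = (1/9)(1/9)(1/9) = 0.0013717.
Weighting by the prior gives 1/2 · 0.0019531 = 0.00097656, 1/4 · 0.125 = 0.03125, 1/4 · 0.0013717 = 0.00034294; these sum to 0.032569.
Hence P(bag B | data) = (0.03125) / (0.032569) = 0.95949.

0.959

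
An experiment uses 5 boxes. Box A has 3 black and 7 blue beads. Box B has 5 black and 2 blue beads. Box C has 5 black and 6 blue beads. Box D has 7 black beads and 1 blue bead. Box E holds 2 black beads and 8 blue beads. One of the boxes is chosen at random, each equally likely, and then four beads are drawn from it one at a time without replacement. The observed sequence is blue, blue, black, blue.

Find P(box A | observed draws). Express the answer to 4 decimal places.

0.3741

Under each hypothesis, the probability of the observed sequence is: P(data | box A) = (7/10)(6/9)(3/8)(5/7) = 0.125; P(data | box B) = (2/7)(1/6)(5/5)(0/4) = 0; P(data | box C) = (6/11)(5/10)(5/9)(4/8) = 0.075758; P(data | box D) = (1/8)(0/7) = 0; P(data | box E) = (8/10)(7/9)(2/8)(6/7) = 0.13333.
The prior-weighted likelihoods are 1/5 · 0.125 = 0.025, 1/5 · 0 = 0, 1/5 · 0.075758 = 0.015152, 1/5 · 0 = 0, 1/5 · 0.13333 = 0.026667; these sum to 0.066818.
Therefore the posterior P(box A | data) = (0.025) / (0.066818) = 0.37415.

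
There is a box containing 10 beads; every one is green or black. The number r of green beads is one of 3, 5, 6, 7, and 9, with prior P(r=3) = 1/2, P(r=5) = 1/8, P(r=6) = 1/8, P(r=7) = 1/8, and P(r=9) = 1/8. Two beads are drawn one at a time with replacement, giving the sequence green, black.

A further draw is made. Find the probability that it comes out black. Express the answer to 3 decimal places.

0.540

For each hypothesis, P(data | H) works out to: P(data | r = 3) = (3/10)(7/10) = 21/100; P(data | r = 5) = (5/10)(5/10) = 1/4; P(data | r = 6) = (6/10)(4/10) = 6/25; P(data | r = 7) = (7/10)(3/10) = 21/100; P(data | r = 9) = (9/10)(1/10) = 9/100.
Multiplying each by its prior: 1/2 · 21/100 = 21/200, 1/8 · 1/4 = 1/32, 1/8 · 6/25 = 3/100, 1/8 · 21/100 = 21/800, 1/8 · 9/100 = 9/800; with total 163/800.
Normalising, the posterior is P(r = 3 | data) = 0.51534, P(r = 5 | data) = 0.15337, P(r = 6 | data) = 0.14724, P(r = 7 | data) = 0.12883, P(r = 9 | data) = 0.055215.
Averaging over the posterior, P(black next | data) = (7/10)(0.51534) + (1/2)(0.15337) + (2/5)(0.14724) + (3/10)(0.12883) + (1/10)(0.055215) = 0.54049.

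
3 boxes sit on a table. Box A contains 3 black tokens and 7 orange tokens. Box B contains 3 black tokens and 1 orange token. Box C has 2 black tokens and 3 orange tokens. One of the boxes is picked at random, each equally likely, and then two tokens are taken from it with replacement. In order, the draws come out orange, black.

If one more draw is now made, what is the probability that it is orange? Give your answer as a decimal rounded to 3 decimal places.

Under each hypothesis, the probability of the observed sequence is: P(data | box A) = (7/10)(3/10) = 21/100; P(data | box B) = (1/4)(3/4) = 3/16; P(data | box C) = (3/5)(2/5) = 6/25.
The prior-weighted likelihoods are 1/3 · 21/100 = 7/100, 1/3 · 3/16 = 1/16, 1/3 · 6/25 = 2/25; these sum to 17/80.
Normalising, the posterior is P(box A | data) = 28/85, P(box B | data) = 5/17, P(box C | data) = 32/85.
So P(orange next | data) = Σ P(orange next | H) P(H | data) = (7/10)(28/85) + (1/4)(5/17) + (3/5)(32/85) = 53/100.

0.530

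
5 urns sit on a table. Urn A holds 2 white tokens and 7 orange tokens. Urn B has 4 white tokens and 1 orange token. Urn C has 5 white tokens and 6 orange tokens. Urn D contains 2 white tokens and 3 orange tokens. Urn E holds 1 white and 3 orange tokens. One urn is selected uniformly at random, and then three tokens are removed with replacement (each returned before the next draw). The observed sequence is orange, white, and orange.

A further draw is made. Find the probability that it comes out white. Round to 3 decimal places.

The likelihood of the observed sequence under each hypothesis: P(data | urn A) = (7/9)(2/9)(7/9) = 0.13443; P(data | urn B) = (1/5)(4/5)(1/5) = 0.032; P(data | urn C) = (6/11)(5/11)(6/11) = 0.13524; P(data | urn D) = (3/5)(2/5)(3/5) = 0.144; P(data | urn E) = (3/4)(1/4)(3/4) = 0.14062.
The prior-weighted likelihoods are 1/5 · 0.13443 = 0.026886, 1/5 · 0.032 = 0.0064, 1/5 · 0.13524 = 0.027047, 1/5 · 0.144 = 0.0288, 1/5 · 0.14062 = 0.028125; these sum to 0.11726.
Normalising, the posterior is P(urn A | data) = 0.22929, P(urn B | data) = 0.05458, P(urn C | data) = 0.23066, P(urn D | data) = 0.24561, P(urn E | data) = 0.23985.
The predictive probability is P(white next | data) = (2/9)(0.22929) + (4/5)(0.05458) + (5/11)(0.23066) + (2/5)(0.24561) + (1/4)(0.23985) = 0.35767.

0.358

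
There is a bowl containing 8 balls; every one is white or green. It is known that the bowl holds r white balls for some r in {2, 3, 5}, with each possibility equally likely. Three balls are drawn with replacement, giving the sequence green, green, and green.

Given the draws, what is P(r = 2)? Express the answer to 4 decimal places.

Under each hypothesis, the probability of the observed sequence is: P(data | r = 2) = (6/8)(6/8)(6/8) = 0.42188; P(data | r = 3) = (5/8)(5/8)(5/8) = 0.24414; P(data | r = 5) = (3/8)(3/8)(3/8) = 0.052734.
Weighting by the prior gives 1/3 · 0.42188 = 0.14062, 1/3 · 0.24414 = 0.08138, 1/3 · 0.052734 = 0.017578; these sum to 0.23958.
So P(r = 2 | data) = (0.14062) / (0.23958) = 0.58696.

0.5870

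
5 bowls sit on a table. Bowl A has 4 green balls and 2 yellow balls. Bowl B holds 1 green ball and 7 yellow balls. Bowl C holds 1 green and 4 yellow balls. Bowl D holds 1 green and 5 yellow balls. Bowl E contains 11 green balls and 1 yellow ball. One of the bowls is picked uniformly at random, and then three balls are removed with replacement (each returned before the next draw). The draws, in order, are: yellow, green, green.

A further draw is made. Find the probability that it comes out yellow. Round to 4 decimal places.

0.3905

Under each hypothesis, the probability of the observed sequence is: P(data | bowl A) = (2/6)(4/6)(4/6) = 0.14815; P(data | bowl B) = (7/8)(1/8)(1/8) = 0.013672; P(data | bowl C) = (4/5)(1/5)(1/5) = 0.032; P(data | bowl D) = (5/6)(1/6)(1/6) = 0.023148; P(data | bowl E) = (1/12)(11/12)(11/12) = 0.070023.
The prior-weighted likelihoods are 1/5 · 0.14815 = 0.02963, 1/5 · 0.013672 = 0.0027344, 1/5 · 0.032 = 0.0064, 1/5 · 0.023148 = 0.0046296, 1/5 · 0.070023 = 0.014005; summing to 0.057398.
Normalising, the posterior is P(bowl A | data) = 0.51621, P(bowl B | data) = 0.047639, P(bowl C | data) = 0.1115, P(bowl D | data) = 0.080658, P(bowl E | data) = 0.24399.
Averaging over the posterior, P(yellow next | data) = (1/3)(0.51621) + (7/8)(0.047639) + (4/5)(0.1115) + (5/6)(0.080658) + (1/12)(0.24399) = 0.3905.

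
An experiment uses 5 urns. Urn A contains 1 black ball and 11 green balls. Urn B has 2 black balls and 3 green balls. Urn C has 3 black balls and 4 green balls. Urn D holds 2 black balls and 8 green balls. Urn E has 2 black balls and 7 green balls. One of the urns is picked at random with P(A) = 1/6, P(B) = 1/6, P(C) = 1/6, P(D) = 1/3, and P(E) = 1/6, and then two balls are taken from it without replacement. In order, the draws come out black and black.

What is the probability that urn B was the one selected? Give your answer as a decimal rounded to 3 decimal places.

0.317

The likelihood of the observed sequence under each hypothesis: P(data | urn A) = (1/12)(0/11) = 0; P(data | urn B) = (2/5)(1/4) = 0.1; P(data | urn C) = (3/7)(2/6) = 0.14286; P(data | urn D) = (2/10)(1/9) = 0.022222; P(data | urn E) = (2/9)(1/8) = 0.027778.
Weighting by the prior gives 1/6 · 0 = 0, 1/6 · 0.1 = 0.016667, 1/6 · 0.14286 = 0.02381, 1/3 · 0.022222 = 0.0074074, 1/6 · 0.027778 = 0.0046296; summing to 0.052513.
Therefore the posterior P(urn B | data) = (0.016667) / (0.052513) = 0.31738.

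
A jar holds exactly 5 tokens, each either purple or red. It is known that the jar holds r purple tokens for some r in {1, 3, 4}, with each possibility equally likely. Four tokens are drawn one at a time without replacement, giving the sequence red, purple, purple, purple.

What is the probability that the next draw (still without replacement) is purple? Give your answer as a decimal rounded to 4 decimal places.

Under each hypothesis, the probability of the observed sequence is: P(data | r = 1) = (4/5)(1/4)(0/3) = 0; P(data | r = 3) = (2/5)(3/4)(2/3)(1/2) = 1/10; P(data | r = 4) = (1/5)(4/4)(3/3)(2/2) = 1/5.
Multiplying each by its prior: 1/3 · 0 = 0, 1/3 · 1/10 = 1/30, 1/3 · 1/5 = 1/15; with total 1/10.
The posterior is then P(r = 1 | data) = 0, P(r = 3 | data) = 1/3, P(r = 4 | data) = 2/3.
So P(purple next | data) = Σ P(purple next | H) P(H | data) = (0)(1/3) + (1)(2/3) = 2/3.

0.6667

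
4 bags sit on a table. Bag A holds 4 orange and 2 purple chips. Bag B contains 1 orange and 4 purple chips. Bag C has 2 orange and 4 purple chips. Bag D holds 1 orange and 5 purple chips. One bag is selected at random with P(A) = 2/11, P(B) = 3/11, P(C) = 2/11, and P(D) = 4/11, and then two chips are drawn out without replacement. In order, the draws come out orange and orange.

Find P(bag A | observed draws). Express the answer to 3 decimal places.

Under each hypothesis, the probability of the observed sequence is: P(data | bag A) = (4/6)(3/5) = 2/5; P(data | bag B) = (1/5)(0/4) = 0; P(data | bag C) = (2/6)(1/5) = 1/15; P(data | bag D) = (1/6)(0/5) = 0.
Weighting by the prior gives 2/11 · 2/5 = 4/55, 3/11 · 0 = 0, 2/11 · 1/15 = 2/165, 4/11 · 0 = 0; with total 14/165.
Hence P(bag A | data) = (4/55) / (14/165) = 6/7.

0.857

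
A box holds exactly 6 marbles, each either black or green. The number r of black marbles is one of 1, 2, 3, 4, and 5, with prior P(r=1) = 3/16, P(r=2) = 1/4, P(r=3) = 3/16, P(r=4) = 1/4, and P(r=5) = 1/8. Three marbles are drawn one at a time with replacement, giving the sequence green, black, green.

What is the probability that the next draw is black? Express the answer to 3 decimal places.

For each hypothesis, P(data | H) works out to: P(data | r = 1) = (5/6)(1/6)(5/6) = 0.11574; P(data | r = 2) = (4/6)(2/6)(4/6) = 0.14815; P(data | r = 3) = (3/6)(3/6)(3/6) = 0.125; P(data | r = 4) = (2/6)(4/6)(2/6) = 0.074074; P(data | r = 5) = (1/6)(5/6)(1/6) = 0.023148.
The prior-weighted likelihoods are 3/16 · 0.11574 = 0.021701, 1/4 · 0.14815 = 0.037037, 3/16 · 0.125 = 0.023438, 1/4 · 0.074074 = 0.018519, 1/8 · 0.023148 = 0.0028935; summing to 0.10359.
The posterior is then P(r = 1 | data) = 0.2095, P(r = 2 | data) = 0.35754, P(r = 3 | data) = 0.22626, P(r = 4 | data) = 0.17877, P(r = 5 | data) = 0.027933.
Averaging over the posterior, P(black next | data) = (1/6)(0.2095) + (1/3)(0.35754) + (1/2)(0.22626) + (2/3)(0.17877) + (5/6)(0.027933) = 0.40968.

0.410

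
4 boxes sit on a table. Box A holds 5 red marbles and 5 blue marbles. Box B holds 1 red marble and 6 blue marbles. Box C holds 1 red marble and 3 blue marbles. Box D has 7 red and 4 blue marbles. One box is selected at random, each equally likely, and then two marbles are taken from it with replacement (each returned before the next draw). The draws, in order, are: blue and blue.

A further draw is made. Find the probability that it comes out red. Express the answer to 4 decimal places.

For each hypothesis, P(data | H) works out to: P(data | box A) = (5/10)(5/10) = 0.25; P(data | box B) = (6/7)(6/7) = 0.73469; P(data | box C) = (3/4)(3/4) = 0.5625; P(data | box D) = (4/11)(4/11) = 0.13223.
Multiplying each by its prior: 1/4 · 0.25 = 0.0625, 1/4 · 0.73469 = 0.18367, 1/4 · 0.5625 = 0.14062, 1/4 · 0.13223 = 0.033058; summing to 0.41986.
Normalising, the posterior is P(box A | data) = 0.14886, P(box B | data) = 0.43747, P(box C | data) = 0.33494, P(box D | data) = 0.078736.
Averaging over the posterior, P(red next | data) = (1/2)(0.14886) + (1/7)(0.43747) + (1/4)(0.33494) + (7/11)(0.078736) = 0.27076.

0.2708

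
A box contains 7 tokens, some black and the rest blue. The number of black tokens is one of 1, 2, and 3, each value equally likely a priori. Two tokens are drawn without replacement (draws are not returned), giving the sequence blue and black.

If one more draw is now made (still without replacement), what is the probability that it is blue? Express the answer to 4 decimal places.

0.7571

The likelihood of the observed sequence under each hypothesis: P(data | r = 1) = (6/7)(1/6) = 1/7; P(data | r = 2) = (5/7)(2/6) = 5/21; P(data | r = 3) = (4/7)(3/6) = 2/7.
Multiplying each by its prior: 1/3 · 1/7 = 1/21, 1/3 · 5/21 = 5/63, 1/3 · 2/7 = 2/21; with total 2/9.
Dividing through by the total gives posterior P(r = 1 | data) = 3/14, P(r = 2 | data) = 5/14, P(r = 3 | data) = 3/7.
Averaging over the posterior, P(blue next | data) = (1)(3/14) + (4/5)(5/14) + (3/5)(3/7) = 53/70.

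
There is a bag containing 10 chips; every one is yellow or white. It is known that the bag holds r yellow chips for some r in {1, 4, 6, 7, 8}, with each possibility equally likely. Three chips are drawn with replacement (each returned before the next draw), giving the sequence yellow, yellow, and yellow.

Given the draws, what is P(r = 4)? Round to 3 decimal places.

0.056

Compute the likelihood of the observed sequence for each case: P(data | r = 1) = (1/10)(1/10)(1/10) = 0.001; P(data | r = 4) = (4/10)(4/10)(4/10) = 0.064; P(data | r = 6) = (6/10)(6/10)(6/10) = 0.216; P(data | r = 7) = (7/10)(7/10)(7/10) = 0.343; P(data | r = 8) = (8/10)(8/10)(8/10) = 0.512.
Weighting by the prior gives 1/5 · 0.001 = 0.0002, 1/5 · 0.064 = 0.0128, 1/5 · 0.216 = 0.0432, 1/5 · 0.343 = 0.0686, 1/5 · 0.512 = 0.1024; summing to 0.2272.
By Bayes' rule, P(r = 4 | data) = (0.0128) / (0.2272) = 0.056338.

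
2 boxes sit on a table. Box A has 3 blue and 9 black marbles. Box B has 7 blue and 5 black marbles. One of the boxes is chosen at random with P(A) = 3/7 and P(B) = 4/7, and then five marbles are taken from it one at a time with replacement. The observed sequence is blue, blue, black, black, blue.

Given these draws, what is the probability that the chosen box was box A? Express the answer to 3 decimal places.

For each hypothesis, P(data | H) works out to: P(data | box A) = (3/12)(3/12)(9/12)(9/12)(3/12) = 0.0087891; P(data | box B) = (7/12)(7/12)(5/12)(5/12)(7/12) = 0.034461.
Weighting by the prior gives 3/7 · 0.0087891 = 0.0037667, 4/7 · 0.034461 = 0.019692; with total 0.023459.
By Bayes' rule, P(box A | data) = (0.0037667) / (0.023459) = 0.16057.

0.161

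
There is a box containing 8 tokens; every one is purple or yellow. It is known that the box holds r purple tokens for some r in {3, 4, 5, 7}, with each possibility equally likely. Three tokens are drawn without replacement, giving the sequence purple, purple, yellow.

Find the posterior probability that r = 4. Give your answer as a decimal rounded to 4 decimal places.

The likelihood of the observed sequence under each hypothesis: P(data | r = 3) = (3/8)(2/7)(5/6) = 5/56; P(data | r = 4) = (4/8)(3/7)(4/6) = 1/7; P(data | r = 5) = (5/8)(4/7)(3/6) = 5/28; P(data | r = 7) = (7/8)(6/7)(1/6) = 1/8.
Multiplying each by its prior: 1/4 · 5/56 = 5/224, 1/4 · 1/7 = 1/28, 1/4 · 5/28 = 5/112, 1/4 · 1/8 = 1/32; these sum to 15/112.
Therefore the posterior P(r = 4 | data) = (1/28) / (15/112) = 4/15.

0.2667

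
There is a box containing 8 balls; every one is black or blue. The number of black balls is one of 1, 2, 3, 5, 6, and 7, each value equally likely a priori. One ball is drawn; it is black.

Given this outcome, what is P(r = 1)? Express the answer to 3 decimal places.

0.042

For each hypothesis, P(data | H) works out to: P(data | r = 1) = (1/8) = 1/8; P(data | r = 2) = (2/8) = 1/4; P(data | r = 3) = (3/8) = 3/8; P(data | r = 5) = (5/8) = 5/8; P(data | r = 6) = (6/8) = 3/4; P(data | r = 7) = (7/8) = 7/8.
The prior-weighted likelihoods are 1/6 · 1/8 = 1/48, 1/6 · 1/4 = 1/24, 1/6 · 3/8 = 1/16, 1/6 · 5/8 = 5/48, 1/6 · 3/4 = 1/8, 1/6 · 7/8 = 7/48; with total 1/2.
Hence P(r = 1 | data) = (1/48) / (1/2) = 1/24.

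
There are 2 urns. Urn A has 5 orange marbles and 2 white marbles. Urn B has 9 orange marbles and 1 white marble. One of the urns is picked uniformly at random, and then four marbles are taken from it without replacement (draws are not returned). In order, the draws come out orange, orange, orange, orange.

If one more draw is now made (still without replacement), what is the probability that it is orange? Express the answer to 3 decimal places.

Compute the likelihood of the observed sequence for each case: P(data | urn A) = (5/7)(4/6)(3/5)(2/4) = 1/7; P(data | urn B) = (9/10)(8/9)(7/8)(6/7) = 3/5.
The prior-weighted likelihoods are 1/2 · 1/7 = 1/14, 1/2 · 3/5 = 3/10; these sum to 13/35.
The posterior is then P(urn A | data) = 5/26, P(urn B | data) = 21/26.
The predictive probability is P(orange next | data) = (1/3)(5/26) + (5/6)(21/26) = 115/156.

0.737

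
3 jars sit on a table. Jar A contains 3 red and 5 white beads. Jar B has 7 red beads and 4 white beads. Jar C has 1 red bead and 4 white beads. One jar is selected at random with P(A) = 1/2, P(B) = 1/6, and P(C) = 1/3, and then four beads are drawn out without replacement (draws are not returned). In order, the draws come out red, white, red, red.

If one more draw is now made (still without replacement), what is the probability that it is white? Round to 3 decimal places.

0.620

Compute the likelihood of the observed sequence for each case: P(data | jar A) = (3/8)(5/7)(2/6)(1/5) = 0.017857; P(data | jar B) = (7/11)(4/10)(6/9)(5/8) = 0.10606; P(data | jar C) = (1/5)(4/4)(0/3) = 0.
Weighting by the prior gives 1/2 · 0.017857 = 0.0089286, 1/6 · 0.10606 = 0.017677, 1/3 · 0 = 0; with total 0.026605.
The posterior is then P(jar A | data) = 0.33559, P(jar B | data) = 0.66441, P(jar C | data) = 0.
Averaging over the posterior, P(white next | data) = (1)(0.33559) + (3/7)(0.66441) = 0.62034.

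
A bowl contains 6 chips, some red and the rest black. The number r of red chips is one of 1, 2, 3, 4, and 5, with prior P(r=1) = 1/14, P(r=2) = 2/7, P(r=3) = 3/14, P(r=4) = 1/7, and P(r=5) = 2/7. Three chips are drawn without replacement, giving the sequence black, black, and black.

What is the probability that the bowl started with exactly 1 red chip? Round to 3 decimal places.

Compute the likelihood of the observed sequence for each case: P(data | r = 1) = (5/6)(4/5)(3/4) = 1/2; P(data | r = 2) = (4/6)(3/5)(2/4) = 1/5; P(data | r = 3) = (3/6)(2/5)(1/4) = 1/20; P(data | r = 4) = (2/6)(1/5)(0/4) = 0; P(data | r = 5) = (1/6)(0/5) = 0.
Weighting by the prior gives 1/14 · 1/2 = 1/28, 2/7 · 1/5 = 2/35, 3/14 · 1/20 = 3/280, 1/7 · 0 = 0, 2/7 · 0 = 0; with total 29/280.
Hence P(r = 1 | data) = (1/28) / (29/280) = 10/29.

0.345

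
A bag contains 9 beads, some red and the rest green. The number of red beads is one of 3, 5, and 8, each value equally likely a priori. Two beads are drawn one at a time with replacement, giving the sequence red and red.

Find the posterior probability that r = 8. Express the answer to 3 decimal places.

0.653

The likelihood of the observed sequence under each hypothesis: P(data | r = 3) = (3/9)(3/9) = 1/9; P(data | r = 5) = (5/9)(5/9) = 25/81; P(data | r = 8) = (8/9)(8/9) = 64/81.
Weighting by the prior gives 1/3 · 1/9 = 1/27, 1/3 · 25/81 = 25/243, 1/3 · 64/81 = 64/243; these sum to 98/243.
Hence P(r = 8 | data) = (64/243) / (98/243) = 32/49.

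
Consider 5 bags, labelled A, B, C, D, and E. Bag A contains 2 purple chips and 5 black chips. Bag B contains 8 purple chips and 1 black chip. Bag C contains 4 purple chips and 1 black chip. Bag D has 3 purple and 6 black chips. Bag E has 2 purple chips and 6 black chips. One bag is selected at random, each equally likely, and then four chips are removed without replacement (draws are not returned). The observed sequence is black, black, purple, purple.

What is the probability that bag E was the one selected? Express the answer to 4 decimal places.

0.2500

Compute the likelihood of the observed sequence for each case: P(data | bag A) = (5/7)(4/6)(2/5)(1/4) = 1/21; P(data | bag B) = (1/9)(0/8) = 0; P(data | bag C) = (1/5)(0/4) = 0; P(data | bag D) = (6/9)(5/8)(3/7)(2/6) = 5/84; P(data | bag E) = (6/8)(5/7)(2/6)(1/5) = 1/28.
Multiplying each by its prior: 1/5 · 1/21 = 1/105, 1/5 · 0 = 0, 1/5 · 0 = 0, 1/5 · 5/84 = 1/84, 1/5 · 1/28 = 1/140; summing to 1/35.
Hence P(bag E | data) = (1/140) / (1/35) = 1/4.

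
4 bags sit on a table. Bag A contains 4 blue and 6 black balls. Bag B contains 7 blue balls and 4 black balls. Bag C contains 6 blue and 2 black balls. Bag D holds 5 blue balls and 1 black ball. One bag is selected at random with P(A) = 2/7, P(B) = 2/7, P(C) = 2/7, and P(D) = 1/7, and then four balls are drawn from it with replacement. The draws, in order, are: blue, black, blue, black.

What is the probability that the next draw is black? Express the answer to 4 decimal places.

The likelihood of the observed sequence under each hypothesis: P(data | bag A) = (4/10)(6/10)(4/10)(6/10) = 0.0576; P(data | bag B) = (7/11)(4/11)(7/11)(4/11) = 0.053548; P(data | bag C) = (6/8)(2/8)(6/8)(2/8) = 0.035156; P(data | bag D) = (5/6)(1/6)(5/6)(1/6) = 0.01929.
Multiplying each by its prior: 2/7 · 0.0576 = 0.016457, 2/7 · 0.053548 = 0.0153, 2/7 · 0.035156 = 0.010045, 1/7 · 0.01929 = 0.0027557; these sum to 0.044557.
Normalising, the posterior is P(bag A | data) = 0.36935, P(bag B | data) = 0.34337, P(bag C | data) = 0.22543, P(bag D | data) = 0.061847.
Averaging over the posterior, P(black next | data) = (3/5)(0.36935) + (4/11)(0.34337) + (1/4)(0.22543) + (1/6)(0.061847) = 0.41314.

0.4131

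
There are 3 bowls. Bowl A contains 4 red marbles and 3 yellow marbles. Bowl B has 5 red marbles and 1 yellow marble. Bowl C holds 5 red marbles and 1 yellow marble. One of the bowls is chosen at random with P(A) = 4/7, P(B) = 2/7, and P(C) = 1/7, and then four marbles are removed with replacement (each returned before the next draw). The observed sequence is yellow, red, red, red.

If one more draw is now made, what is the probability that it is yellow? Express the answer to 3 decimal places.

0.304

The likelihood of the observed sequence under each hypothesis: P(data | bowl A) = (3/7)(4/7)(4/7)(4/7) = 0.079967; P(data | bowl B) = (1/6)(5/6)(5/6)(5/6) = 0.096451; P(data | bowl C) = (1/6)(5/6)(5/6)(5/6) = 0.096451.
Multiplying each by its prior: 4/7 · 0.079967 = 0.045695, 2/7 · 0.096451 = 0.027557, 1/7 · 0.096451 = 0.013779; with total 0.087031.
Normalising, the posterior is P(bowl A | data) = 0.52504, P(bowl B | data) = 0.31664, P(bowl C | data) = 0.15832.
So P(yellow next | data) = Σ P(yellow next | H) P(H | data) = (3/7)(0.52504) + (1/6)(0.31664) + (1/6)(0.15832) = 0.30418.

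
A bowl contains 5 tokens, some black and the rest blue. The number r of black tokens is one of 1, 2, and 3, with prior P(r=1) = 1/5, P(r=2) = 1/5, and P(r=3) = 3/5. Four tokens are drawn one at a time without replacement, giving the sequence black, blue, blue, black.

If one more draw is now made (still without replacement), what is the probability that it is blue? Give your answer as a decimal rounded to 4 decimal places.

Compute the likelihood of the observed sequence for each case: P(data | r = 1) = (1/5)(4/4)(3/3)(0/2) = 0; P(data | r = 2) = (2/5)(3/4)(2/3)(1/2) = 1/10; P(data | r = 3) = (3/5)(2/4)(1/3)(2/2) = 1/10.
Weighting by the prior gives 1/5 · 0 = 0, 1/5 · 1/10 = 1/50, 3/5 · 1/10 = 3/50; with total 2/25.
The posterior is then P(r = 1 | data) = 0, P(r = 2 | data) = 1/4, P(r = 3 | data) = 3/4.
Averaging over the posterior, P(blue next | data) = (1)(1/4) + (0)(3/4) = 1/4.

0.2500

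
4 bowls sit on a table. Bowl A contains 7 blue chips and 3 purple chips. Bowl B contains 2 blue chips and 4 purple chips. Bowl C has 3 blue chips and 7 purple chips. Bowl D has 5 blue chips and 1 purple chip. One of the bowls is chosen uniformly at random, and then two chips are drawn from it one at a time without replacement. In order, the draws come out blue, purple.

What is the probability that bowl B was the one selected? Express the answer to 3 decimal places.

Compute the likelihood of the observed sequence for each case: P(data | bowl A) = (7/10)(3/9) = 7/30; P(data | bowl B) = (2/6)(4/5) = 4/15; P(data | bowl C) = (3/10)(7/9) = 7/30; P(data | bowl D) = (5/6)(1/5) = 1/6.
The prior-weighted likelihoods are 1/4 · 7/30 = 7/120, 1/4 · 4/15 = 1/15, 1/4 · 7/30 = 7/120, 1/4 · 1/6 = 1/24; with total 9/40.
By Bayes' rule, P(bowl B | data) = (1/15) / (9/40) = 8/27.

0.296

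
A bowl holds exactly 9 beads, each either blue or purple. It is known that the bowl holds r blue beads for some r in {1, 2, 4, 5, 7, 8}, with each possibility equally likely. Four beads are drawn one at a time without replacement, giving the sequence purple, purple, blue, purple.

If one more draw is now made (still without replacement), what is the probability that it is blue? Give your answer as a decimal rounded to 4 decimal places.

0.2903

For each hypothesis, P(data | H) works out to: P(data | r = 1) = (8/9)(7/8)(1/7)(6/6) = 1/9; P(data | r = 2) = (7/9)(6/8)(2/7)(5/6) = 5/36; P(data | r = 4) = (5/9)(4/8)(4/7)(3/6) = 5/63; P(data | r = 5) = (4/9)(3/8)(5/7)(2/6) = 5/126; P(data | r = 7) = (2/9)(1/8)(7/7)(0/6) = 0; P(data | r = 8) = (1/9)(0/8) = 0.
The prior-weighted likelihoods are 1/6 · 1/9 = 1/54, 1/6 · 5/36 = 5/216, 1/6 · 5/63 = 5/378, 1/6 · 5/126 = 5/756, 1/6 · 0 = 0, 1/6 · 0 = 0; these sum to 31/504.
Dividing through by the total gives posterior P(r = 1 | data) = 28/93, P(r = 2 | data) = 35/93, P(r = 4 | data) = 20/93, P(r = 5 | data) = 10/93, P(r = 7 | data) = 0, P(r = 8 | data) = 0.
So P(blue next | data) = Σ P(blue next | H) P(H | data) = (0)(28/93) + (1/5)(35/93) + (3/5)(20/93) + (4/5)(10/93) = 9/31.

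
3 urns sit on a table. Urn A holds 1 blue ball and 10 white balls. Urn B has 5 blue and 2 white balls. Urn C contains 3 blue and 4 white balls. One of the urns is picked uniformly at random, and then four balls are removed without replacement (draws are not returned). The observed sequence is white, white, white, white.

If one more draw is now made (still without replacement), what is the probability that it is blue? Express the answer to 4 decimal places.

Under each hypothesis, the probability of the observed sequence is: P(data | urn A) = (10/11)(9/10)(8/9)(7/8) = 0.63636; P(data | urn B) = (2/7)(1/6)(0/5) = 0; P(data | urn C) = (4/7)(3/6)(2/5)(1/4) = 0.028571.
Weighting by the prior gives 1/3 · 0.63636 = 0.21212, 1/3 · 0 = 0, 1/3 · 0.028571 = 0.0095238; summing to 0.22165.
Dividing through by the total gives posterior P(urn A | data) = 0.95703, P(urn B | data) = 0, P(urn C | data) = 0.042969.
So P(blue next | data) = Σ P(blue next | H) P(H | data) = (1/7)(0.95703) + (1)(0.042969) = 0.17969.

0.1797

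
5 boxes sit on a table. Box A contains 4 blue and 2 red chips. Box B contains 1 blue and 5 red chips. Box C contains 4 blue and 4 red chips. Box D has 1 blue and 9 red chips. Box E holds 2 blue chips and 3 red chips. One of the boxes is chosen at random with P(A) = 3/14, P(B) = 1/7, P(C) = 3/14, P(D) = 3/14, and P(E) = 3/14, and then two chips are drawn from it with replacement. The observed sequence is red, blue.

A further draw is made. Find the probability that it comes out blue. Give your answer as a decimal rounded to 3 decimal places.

0.440

For each hypothesis, P(data | H) works out to: P(data | box A) = (2/6)(4/6) = 0.22222; P(data | box B) = (5/6)(1/6) = 0.13889; P(data | box C) = (4/8)(4/8) = 0.25; P(data | box D) = (9/10)(1/10) = 0.09; P(data | box E) = (3/5)(2/5) = 0.24.
Weighting by the prior gives 3/14 · 0.22222 = 0.047619, 1/7 · 0.13889 = 0.019841, 3/14 · 0.25 = 0.053571, 3/14 · 0.09 = 0.019286, 3/14 · 0.24 = 0.051429; these sum to 0.19175.
Normalising, the posterior is P(box A | data) = 0.24834, P(box B | data) = 0.10348, P(box C | data) = 0.27939, P(box D | data) = 0.10058, P(box E | data) = 0.26821.
The predictive probability is P(blue next | data) = (2/3)(0.24834) + (1/6)(0.10348) + (1/2)(0.27939) + (1/10)(0.10058) + (2/5)(0.26821) = 0.43985.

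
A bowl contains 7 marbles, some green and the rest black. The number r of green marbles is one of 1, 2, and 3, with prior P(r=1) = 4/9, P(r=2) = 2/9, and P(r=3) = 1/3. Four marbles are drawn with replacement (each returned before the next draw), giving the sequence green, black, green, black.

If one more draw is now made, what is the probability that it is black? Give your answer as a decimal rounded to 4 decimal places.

0.6613

The likelihood of the observed sequence under each hypothesis: P(data | r = 1) = (1/7)(6/7)(1/7)(6/7) = 0.014994; P(data | r = 2) = (2/7)(5/7)(2/7)(5/7) = 0.041649; P(data | r = 3) = (3/7)(4/7)(3/7)(4/7) = 0.059975.
The prior-weighted likelihoods are 4/9 · 0.014994 = 0.0066639, 2/9 · 0.041649 = 0.0092554, 1/3 · 0.059975 = 0.019992; summing to 0.035911.
The posterior is then P(r = 1 | data) = 0.18557, P(r = 2 | data) = 0.25773, P(r = 3 | data) = 0.5567.
So P(black next | data) = Σ P(black next | H) P(H | data) = (6/7)(0.18557) + (5/7)(0.25773) + (4/7)(0.5567) = 0.66127.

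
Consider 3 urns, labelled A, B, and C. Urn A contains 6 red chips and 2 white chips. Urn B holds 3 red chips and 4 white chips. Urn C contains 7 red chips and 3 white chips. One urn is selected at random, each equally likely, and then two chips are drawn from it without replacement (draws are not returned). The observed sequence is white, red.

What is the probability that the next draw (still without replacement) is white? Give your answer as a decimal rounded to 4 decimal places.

0.3620

The likelihood of the observed sequence under each hypothesis: P(data | urn A) = (2/8)(6/7) = 3/14; P(data | urn B) = (4/7)(3/6) = 2/7; P(data | urn C) = (3/10)(7/9) = 7/30.
Multiplying each by its prior: 1/3 · 3/14 = 1/14, 1/3 · 2/7 = 2/21, 1/3 · 7/30 = 7/90; with total 11/45.
The posterior is then P(urn A | data) = 45/154, P(urn B | data) = 30/77, P(urn C | data) = 7/22.
The predictive probability is P(white next | data) = (1/6)(45/154) + (3/5)(30/77) + (1/4)(7/22) = 223/616.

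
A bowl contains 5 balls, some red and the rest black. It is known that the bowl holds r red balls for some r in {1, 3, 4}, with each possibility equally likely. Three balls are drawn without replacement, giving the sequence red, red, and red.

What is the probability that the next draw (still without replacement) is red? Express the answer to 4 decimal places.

Compute the likelihood of the observed sequence for each case: P(data | r = 1) = (1/5)(0/4) = 0; P(data | r = 3) = (3/5)(2/4)(1/3) = 1/10; P(data | r = 4) = (4/5)(3/4)(2/3) = 2/5.
The prior-weighted likelihoods are 1/3 · 0 = 0, 1/3 · 1/10 = 1/30, 1/3 · 2/5 = 2/15; with total 1/6.
The posterior is then P(r = 1 | data) = 0, P(r = 3 | data) = 1/5, P(r = 4 | data) = 4/5.
So P(red next | data) = Σ P(red next | H) P(H | data) = (0)(1/5) + (1/2)(4/5) = 2/5.

0.4000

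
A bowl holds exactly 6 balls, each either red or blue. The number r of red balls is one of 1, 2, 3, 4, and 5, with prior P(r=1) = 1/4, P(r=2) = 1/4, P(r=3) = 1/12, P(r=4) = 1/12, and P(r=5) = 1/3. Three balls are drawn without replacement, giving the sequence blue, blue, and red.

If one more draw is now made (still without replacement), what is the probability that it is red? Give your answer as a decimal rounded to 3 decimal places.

Under each hypothesis, the probability of the observed sequence is: P(data | r = 1) = (5/6)(4/5)(1/4) = 1/6; P(data | r = 2) = (4/6)(3/5)(2/4) = 1/5; P(data | r = 3) = (3/6)(2/5)(3/4) = 3/20; P(data | r = 4) = (2/6)(1/5)(4/4) = 1/15; P(data | r = 5) = (1/6)(0/5) = 0.
The prior-weighted likelihoods are 1/4 · 1/6 = 1/24, 1/4 · 1/5 = 1/20, 1/12 · 3/20 = 1/80, 1/12 · 1/15 = 1/180, 1/3 · 0 = 0; summing to 79/720.
Dividing through by the total gives posterior P(r = 1 | data) = 30/79, P(r = 2 | data) = 36/79, P(r = 3 | data) = 9/79, P(r = 4 | data) = 4/79, P(r = 5 | data) = 0.
Averaging over the posterior, P(red next | data) = (0)(30/79) + (1/3)(36/79) + (2/3)(9/79) + (1)(4/79) = 22/79.

0.278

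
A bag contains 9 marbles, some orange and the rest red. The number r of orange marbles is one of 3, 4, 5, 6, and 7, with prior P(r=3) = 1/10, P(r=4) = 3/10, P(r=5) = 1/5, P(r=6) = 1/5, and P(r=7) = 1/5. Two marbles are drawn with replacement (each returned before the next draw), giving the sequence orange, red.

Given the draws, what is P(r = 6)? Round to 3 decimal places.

0.198

The likelihood of the observed sequence under each hypothesis: P(data | r = 3) = (3/9)(6/9) = 2/9; P(data | r = 4) = (4/9)(5/9) = 20/81; P(data | r = 5) = (5/9)(4/9) = 20/81; P(data | r = 6) = (6/9)(3/9) = 2/9; P(data | r = 7) = (7/9)(2/9) = 14/81.
The prior-weighted likelihoods are 1/10 · 2/9 = 1/45, 3/10 · 20/81 = 2/27, 1/5 · 20/81 = 4/81, 1/5 · 2/9 = 2/45, 1/5 · 14/81 = 14/405; summing to 91/405.
Therefore the posterior P(r = 6 | data) = (2/45) / (91/405) = 18/91.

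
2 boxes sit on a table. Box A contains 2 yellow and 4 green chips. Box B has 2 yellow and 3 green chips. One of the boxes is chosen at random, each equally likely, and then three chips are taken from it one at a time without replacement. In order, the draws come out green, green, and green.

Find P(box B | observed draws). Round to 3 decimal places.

The likelihood of the observed sequence under each hypothesis: P(data | box A) = (4/6)(3/5)(2/4) = 1/5; P(data | box B) = (3/5)(2/4)(1/3) = 1/10.
Weighting by the prior gives 1/2 · 1/5 = 1/10, 1/2 · 1/10 = 1/20; summing to 3/20.
By Bayes' rule, P(box B | data) = (1/20) / (3/20) = 1/3.

0.333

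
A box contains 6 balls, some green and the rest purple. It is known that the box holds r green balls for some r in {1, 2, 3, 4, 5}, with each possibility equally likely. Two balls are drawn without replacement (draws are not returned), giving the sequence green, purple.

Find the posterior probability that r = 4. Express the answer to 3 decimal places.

0.229

The likelihood of the observed sequence under each hypothesis: P(data | r = 1) = (1/6)(5/5) = 1/6; P(data | r = 2) = (2/6)(4/5) = 4/15; P(data | r = 3) = (3/6)(3/5) = 3/10; P(data | r = 4) = (4/6)(2/5) = 4/15; P(data | r = 5) = (5/6)(1/5) = 1/6.
The prior-weighted likelihoods are 1/5 · 1/6 = 1/30, 1/5 · 4/15 = 4/75, 1/5 · 3/10 = 3/50, 1/5 · 4/15 = 4/75, 1/5 · 1/6 = 1/30; summing to 7/30.
So P(r = 4 | data) = (4/75) / (7/30) = 8/35.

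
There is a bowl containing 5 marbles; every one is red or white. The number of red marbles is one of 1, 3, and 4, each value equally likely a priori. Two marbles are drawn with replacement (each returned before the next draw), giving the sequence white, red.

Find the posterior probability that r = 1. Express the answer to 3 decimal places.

0.286

For each hypothesis, P(data | H) works out to: P(data | r = 1) = (4/5)(1/5) = 4/25; P(data | r = 3) = (2/5)(3/5) = 6/25; P(data | r = 4) = (1/5)(4/5) = 4/25.
Weighting by the prior gives 1/3 · 4/25 = 4/75, 1/3 · 6/25 = 2/25, 1/3 · 4/25 = 4/75; these sum to 14/75.
Hence P(r = 1 | data) = (4/75) / (14/75) = 2/7.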